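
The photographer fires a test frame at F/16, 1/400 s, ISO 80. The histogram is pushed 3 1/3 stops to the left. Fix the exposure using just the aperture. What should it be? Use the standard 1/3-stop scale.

f/5

Underexposed by 3 1/3 stops → need 3 1/3 stops brighter.
Aperture: f/16 → f/14 → f/13 → f/11 → f/10 → f/9 → f/8 → f/7.1 → f/6.3 → f/5.6 → f/5.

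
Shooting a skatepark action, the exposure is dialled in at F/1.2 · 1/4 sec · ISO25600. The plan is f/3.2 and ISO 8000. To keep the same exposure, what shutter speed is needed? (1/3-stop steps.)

Aperture: f/1.2 → f/1.4 → f/1.6 → f/1.8 → f/2 → f/2.2 → f/2.5 → f/2.8 → f/3.2 — 2 2/3 stops narrower (darker).
ISO: 25600 → 20000 → 16000 → 12800 → 10000 → 8000 — 1 2/3 stops dropped (darker).
Net change so far: 4 1/3 stops darker. Offset with the shutter speed: 1/4 → 0.3 → 0.4 → 0.5 → 0.6 → 0.8 → 1 → 1.3 → 1.6 → 2 → 2.5 → 3.2 → 4 → 5.

5 s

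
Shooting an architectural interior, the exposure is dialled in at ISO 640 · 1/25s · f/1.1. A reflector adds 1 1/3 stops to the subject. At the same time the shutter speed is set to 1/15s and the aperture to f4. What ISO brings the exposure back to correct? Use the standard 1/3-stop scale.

ISO 2000

Scene light: 1 1/3 stops brighter.
Shutter speed: 1/25 → 1/20 → 1/15 — 2/3 stop longer (brighter).
Aperture: f/1.1 → f/1.2 → f/1.4 → f/1.6 → f/1.8 → f/2 → f/2.2 → f/2.5 → f/2.8 → f/3.2 → f/3.5 → f/4 — 3 2/3 stops stopped down (darker).
Net so far: 1 2/3 stops darker. ISO: 640 → 800 → 1000 → 1250 → 1600 → 2000.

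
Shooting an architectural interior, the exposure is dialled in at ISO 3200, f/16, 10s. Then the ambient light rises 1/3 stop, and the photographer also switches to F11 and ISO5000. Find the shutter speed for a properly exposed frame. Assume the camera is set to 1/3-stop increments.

Scene light: 1/3 stop brighter.
Aperture: f/16 → f/14 → f/13 → f/11 — 1 stop opened up (brighter).
ISO: 3200 → 4000 → 5000 — 2/3 stop raised (brighter).
Net so far: 2 stops brighter. Shutter speed: 10 → 8 → 6 → 5 → 4 → 3.2 → 2.5.

2.5 s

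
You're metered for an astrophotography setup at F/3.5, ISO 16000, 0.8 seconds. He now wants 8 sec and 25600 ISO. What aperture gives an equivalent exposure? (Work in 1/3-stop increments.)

f/14

Shutter speed: 0.8 → 1 → 1.3 → 1.6 → 2 → 2.5 → 3.2 → 4 → 5 → 6 → 8 — 3 1/3 stops longer (brighter).
ISO: 16000 → 20000 → 25600 — 2/3 stop raised (brighter).
Net change so far: 4 stops brighter. Offset with the aperture: f/3.5 → f/4 → f/4.5 → f/5 → f/5.6 → f/6.3 → f/7.1 → f/8 → f/9 → f/10 → f/11 → f/13 → f/14.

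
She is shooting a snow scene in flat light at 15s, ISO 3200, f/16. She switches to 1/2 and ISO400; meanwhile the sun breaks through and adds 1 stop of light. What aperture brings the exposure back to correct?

Scene light: 1 stop brighter.
Shutter speed: 15 → 8 → 4 → 2 → 1 → 1/2 — 5 stops shorter (darker).
ISO: 3200 → 1600 → 800 → 400 — 3 stops lower (darker).
Net so far: 7 stops darker. Aperture: f/16 → f/11 → f/8 → f/5.6 → f/4 → f/2.8 → f/2 → f/1.4.

f/1.4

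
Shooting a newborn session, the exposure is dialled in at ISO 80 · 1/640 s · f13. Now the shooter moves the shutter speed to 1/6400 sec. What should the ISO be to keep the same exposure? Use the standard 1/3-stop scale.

ISO 800

Shutter speed: 1/640 → 1/800 → 1/1000 → 1/1250 → 1/1600 → 1/2000 → 1/2500 → 1/3200 → 1/4000 → 1/5000 → 1/6400 — 3 1/3 stops shorter (darker).
Need 3 1/3 stops brighter from the ISO: 80 → 100 → 125 → 160 → 200 → 250 → 320 → 400 → 500 → 640 → 800.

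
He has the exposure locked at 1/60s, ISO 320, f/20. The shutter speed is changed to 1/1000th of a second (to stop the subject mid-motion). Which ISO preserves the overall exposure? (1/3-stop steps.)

Shutter speed: 1/60 → 1/80 → 1/100 → 1/125 → 1/160 → 1/200 → 1/250 → 1/320 → 1/400 → 1/500 → 1/640 → 1/800 → 1/1000 — 4 stops faster (darker).
Need 4 stops brighter from the ISO: 320 → 400 → 500 → 640 → 800 → 1000 → 1250 → 1600 → 2000 → 2500 → 3200 → 4000 → 5000.

ISO 5000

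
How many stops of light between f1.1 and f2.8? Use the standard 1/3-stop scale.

2 2/3 stops

f/1.1 → f/1.2 → f/1.4 → f/1.6 → f/1.8 → f/2 → f/2.2 → f/2.5 → f/2.8 — count the steps: 8 third-stops = 2 2/3 stops.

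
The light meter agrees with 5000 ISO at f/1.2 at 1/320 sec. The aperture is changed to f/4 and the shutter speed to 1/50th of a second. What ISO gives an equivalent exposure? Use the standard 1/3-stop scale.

Aperture: f/1.2 → f/1.4 → f/1.6 → f/1.8 → f/2 → f/2.2 → f/2.5 → f/2.8 → f/3.2 → f/3.5 → f/4 — 3 1/3 stops stopped down (darker).
Shutter speed: 1/320 → 1/250 → 1/200 → 1/160 → 1/125 → 1/100 → 1/80 → 1/60 → 1/50 — 2 2/3 stops slower (brighter).
Net change so far: 2/3 stop darker. Offset with the ISO: 5000 → 6400 → 8000.

ISO 8000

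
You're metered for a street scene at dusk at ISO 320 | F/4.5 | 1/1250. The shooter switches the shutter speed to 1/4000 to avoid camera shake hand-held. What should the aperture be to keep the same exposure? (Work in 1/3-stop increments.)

f/2.5

Shutter speed: 1/1250 → 1/1600 → 1/2000 → 1/2500 → 1/3200 → 1/4000 — 1 2/3 stops shorter (darker).
Need 1 2/3 stops brighter from the aperture: f/4.5 → f/4 → f/3.5 → f/3.2 → f/2.8 → f/2.5.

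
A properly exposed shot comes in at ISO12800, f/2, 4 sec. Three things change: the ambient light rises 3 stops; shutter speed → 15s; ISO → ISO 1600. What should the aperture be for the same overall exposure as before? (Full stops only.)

f/4

Scene light: 3 stops brighter.
Shutter speed: 4 → 8 → 15 — 2 stops slower (brighter).
ISO: 12800 → 6400 → 3200 → 1600 — 3 stops dropped (darker).
Net so far: 2 stops brighter. Aperture: f/2 → f/2.8 → f/4.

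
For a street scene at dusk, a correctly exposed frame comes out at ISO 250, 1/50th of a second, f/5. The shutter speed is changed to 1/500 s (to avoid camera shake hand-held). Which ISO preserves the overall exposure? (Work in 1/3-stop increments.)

ISO 2500

Shutter speed: 1/50 → 1/60 → 1/80 → 1/100 → 1/125 → 1/160 → 1/200 → 1/250 → 1/320 → 1/400 → 1/500 — 3 1/3 stops faster (darker).
Need 3 1/3 stops brighter from the ISO: 250 → 320 → 400 → 500 → 640 → 800 → 1000 → 1250 → 1600 → 2000 → 2500.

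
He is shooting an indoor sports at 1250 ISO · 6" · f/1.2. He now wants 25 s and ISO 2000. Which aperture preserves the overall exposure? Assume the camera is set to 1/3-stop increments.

Shutter speed: 6 → 8 → 10 → 13 → 15 → 20 → 25 — 2 stops longer (brighter).
ISO: 1250 → 1600 → 2000 — 2/3 stop raised (brighter).
Net change so far: 2 2/3 stops brighter. Offset with the aperture: f/1.2 → f/1.4 → f/1.6 → f/1.8 → f/2 → f/2.2 → f/2.5 → f/2.8 → f/3.2.

f/3.2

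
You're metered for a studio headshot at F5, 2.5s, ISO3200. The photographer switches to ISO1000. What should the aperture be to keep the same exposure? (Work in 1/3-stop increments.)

f/2.8

ISO: 3200 → 2500 → 2000 → 1600 → 1250 → 1000 — 1 2/3 stops lower (darker).
Need 1 2/3 stops brighter from the aperture: f/5 → f/4.5 → f/4 → f/3.5 → f/3.2 → f/2.8.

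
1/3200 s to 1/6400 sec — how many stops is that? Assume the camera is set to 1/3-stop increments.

1 stop

1/3200 → 1/4000 → 1/5000 → 1/6400 — count the steps: 3 third-stops = 1 stop.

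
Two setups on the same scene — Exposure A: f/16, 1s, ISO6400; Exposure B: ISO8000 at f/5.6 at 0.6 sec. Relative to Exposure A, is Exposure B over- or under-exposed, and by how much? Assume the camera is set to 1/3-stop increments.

2 2/3 stops brighter

Aperture: f/16 → f/14 → f/13 → f/11 → f/10 → f/9 → f/8 → f/7.1 → f/6.3 → f/5.6 — 3 stops larger aperture (brighter).
Shutter speed: 1 → 0.8 → 0.6 — 2/3 stop shorter (darker).
ISO: 6400 → 8000 — 1/3 stop raised (brighter).
Net: +3 −2/3 +1/3 = +2 2/3 stops.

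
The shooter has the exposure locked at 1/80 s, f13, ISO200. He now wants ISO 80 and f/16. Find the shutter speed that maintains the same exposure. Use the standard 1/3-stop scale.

1/20s

ISO: 200 → 160 → 125 → 100 → 80 — 1 1/3 stops dropped (darker).
Aperture: f/13 → f/14 → f/16 — 2/3 stop smaller aperture (darker).
Net change so far: 2 stops darker. Offset with the shutter speed: 1/80 → 1/60 → 1/50 → 1/40 → 1/30 → 1/25 → 1/20.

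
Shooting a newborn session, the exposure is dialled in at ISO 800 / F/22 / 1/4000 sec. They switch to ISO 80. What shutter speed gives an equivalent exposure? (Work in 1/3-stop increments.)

ISO: 800 → 640 → 500 → 400 → 320 → 250 → 200 → 160 → 125 → 100 → 80 — 3 1/3 stops dropped (darker).
Need 3 1/3 stops brighter from the shutter speed: 1/4000 → 1/3200 → 1/2500 → 1/2000 → 1/1600 → 1/1250 → 1/1000 → 1/800 → 1/640 → 1/500 → 1/400.

1/400s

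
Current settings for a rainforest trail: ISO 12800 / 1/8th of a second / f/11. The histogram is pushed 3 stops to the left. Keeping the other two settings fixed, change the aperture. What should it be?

f/4

Underexposed by 3 stops → need 3 stops brighter.
Aperture: f/11 → f/8 → f/5.6 → f/4.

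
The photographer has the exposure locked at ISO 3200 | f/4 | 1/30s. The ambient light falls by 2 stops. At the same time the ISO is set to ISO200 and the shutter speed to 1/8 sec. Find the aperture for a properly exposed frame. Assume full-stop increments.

Scene light: 2 stops darker.
ISO: 3200 → 1600 → 800 → 400 → 200 — 4 stops dropped (darker).
Shutter speed: 1/30 → 1/15 → 1/8 — 2 stops slower (brighter).
Net so far: 4 stops darker. Aperture: f/4 → f/2.8 → f/2 → f/1.4 → f/1.0.

f/1.0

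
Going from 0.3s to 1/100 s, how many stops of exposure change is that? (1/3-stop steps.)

5 stops

0.3 → 1/4 → 1/5 → 1/6 → 1/8 → 1/10 → 1/13 → 1/15 → 1/20 → 1/25 → 1/30 → 1/40 → 1/50 → 1/60 → 1/80 → 1/100 — count the steps: 15 third-stops = 5 stops.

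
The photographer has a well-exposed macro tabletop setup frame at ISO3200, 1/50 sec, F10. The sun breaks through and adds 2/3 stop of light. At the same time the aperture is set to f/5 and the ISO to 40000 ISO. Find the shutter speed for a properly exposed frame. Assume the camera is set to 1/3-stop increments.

1/4000s

Scene light: 2/3 stop brighter.
Aperture: f/10 → f/9 → f/8 → f/7.1 → f/6.3 → f/5.6 → f/5 — 2 stops larger aperture (brighter).
ISO: 3200 → 4000 → 5000 → 6400 → 8000 → 10000 → 12800 → 16000 → 20000 → 25600 → 32000 → 40000 — 3 2/3 stops raised (brighter).
Net so far: 6 1/3 stops brighter. Shutter speed: 1/50 → 1/60 → 1/80 → 1/100 → 1/125 → 1/160 → 1/200 → 1/250 → 1/320 → 1/400 → 1/500 → 1/640 → 1/800 → 1/1000 → 1/1250 → 1/1600 → 1/2000 → 1/2500 → 1/3200 → 1/4000.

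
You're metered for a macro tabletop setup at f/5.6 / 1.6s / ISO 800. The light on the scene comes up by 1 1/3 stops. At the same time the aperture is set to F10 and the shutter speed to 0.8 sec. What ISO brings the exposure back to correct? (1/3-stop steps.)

Scene light: 1 1/3 stops brighter.
Aperture: f/5.6 → f/6.3 → f/7.1 → f/8 → f/9 → f/10 — 1 2/3 stops smaller aperture (darker).
Shutter speed: 1.6 → 1.3 → 1 → 0.8 — 1 stop shorter (darker).
Net so far: 1 1/3 stops darker. ISO: 800 → 1000 → 1250 → 1600 → 2000.

ISO 2000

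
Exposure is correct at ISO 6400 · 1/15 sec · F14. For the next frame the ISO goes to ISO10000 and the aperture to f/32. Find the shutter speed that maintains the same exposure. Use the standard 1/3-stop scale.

ISO: 6400 → 8000 → 10000 — 2/3 stop raised (brighter).
Aperture: f/14 → f/16 → f/18 → f/20 → f/22 → f/25 → f/29 → f/32 — 2 1/3 stops smaller aperture (darker).
Net change so far: 1 2/3 stops darker. Offset with the shutter speed: 1/15 → 1/13 → 1/10 → 1/8 → 1/6 → 1/5.

1/5s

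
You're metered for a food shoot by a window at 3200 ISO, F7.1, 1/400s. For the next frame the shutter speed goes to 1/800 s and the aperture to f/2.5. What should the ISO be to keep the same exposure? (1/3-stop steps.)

Shutter speed: 1/400 → 1/500 → 1/640 → 1/800 — 1 stop faster (darker).
Aperture: f/7.1 → f/6.3 → f/5.6 → f/5 → f/4.5 → f/4 → f/3.5 → f/3.2 → f/2.8 → f/2.5 — 3 stops wider (brighter).
Net change so far: 2 stops brighter. Offset with the ISO: 3200 → 2500 → 2000 → 1600 → 1250 → 1000 → 800.

ISO 800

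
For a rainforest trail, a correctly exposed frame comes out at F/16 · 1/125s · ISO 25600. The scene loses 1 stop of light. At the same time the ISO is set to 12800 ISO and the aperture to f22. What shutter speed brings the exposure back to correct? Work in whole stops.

1/15s

Scene light: 1 stop darker.
ISO: 25600 → 12800 — 1 stop lower (darker).
Aperture: f/16 → f/22 — 1 stop stopped down (darker).
Net so far: 3 stops darker. Shutter speed: 1/125 → 1/60 → 1/30 → 1/15.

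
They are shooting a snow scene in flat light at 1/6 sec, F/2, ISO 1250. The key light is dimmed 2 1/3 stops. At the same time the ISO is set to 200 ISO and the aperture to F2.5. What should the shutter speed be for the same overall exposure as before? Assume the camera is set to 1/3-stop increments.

Scene light: 2 1/3 stops darker.
ISO: 1250 → 1000 → 800 → 640 → 500 → 400 → 320 → 250 → 200 — 2 2/3 stops lower (darker).
Aperture: f/2 → f/2.2 → f/2.5 — 2/3 stop narrower (darker).
Net so far: 5 2/3 stops darker. Shutter speed: 1/6 → 1/5 → 1/4 → 0.3 → 0.4 → 0.5 → 0.6 → 0.8 → 1 → 1.3 → 1.6 → 2 → 2.5 → 3.2 → 4 → 5 → 6 → 8.

8 s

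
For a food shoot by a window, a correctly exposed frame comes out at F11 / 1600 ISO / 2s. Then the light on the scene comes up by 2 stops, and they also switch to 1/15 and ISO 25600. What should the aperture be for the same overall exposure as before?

Scene light: 2 stops brighter.
Shutter speed: 2 → 1 → 1/2 → 1/4 → 1/8 → 1/15 — 5 stops faster (darker).
ISO: 1600 → 3200 → 6400 → 12800 → 25600 — 4 stops higher (brighter).
Net so far: 1 stop brighter. Aperture: f/11 → f/16.

f/16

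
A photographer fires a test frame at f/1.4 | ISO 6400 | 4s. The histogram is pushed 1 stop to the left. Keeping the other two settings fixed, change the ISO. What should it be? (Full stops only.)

Underexposed by 1 stop → need 1 stop brighter.
ISO: 6400 → 12800.

ISO 12800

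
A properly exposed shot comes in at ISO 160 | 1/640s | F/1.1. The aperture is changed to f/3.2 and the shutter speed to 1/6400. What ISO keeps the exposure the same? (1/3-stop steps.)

Aperture: f/1.1 → f/1.2 → f/1.4 → f/1.6 → f/1.8 → f/2 → f/2.2 → f/2.5 → f/2.8 → f/3.2 — 3 stops narrower (darker).
Shutter speed: 1/640 → 1/800 → 1/1000 → 1/1250 → 1/1600 → 1/2000 → 1/2500 → 1/3200 → 1/4000 → 1/5000 → 1/6400 — 3 1/3 stops faster (darker).
Net change so far: 6 1/3 stops darker. Offset with the ISO: 160 → 200 → 250 → 320 → 400 → 500 → 640 → 800 → 1000 → 1250 → 1600 → 2000 → 2500 → 3200 → 4000 → 5000 → 6400 → 8000 → 10000 → 12800.

ISO 12800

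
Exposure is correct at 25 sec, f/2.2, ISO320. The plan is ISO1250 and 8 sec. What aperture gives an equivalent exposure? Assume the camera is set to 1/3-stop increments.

f/2.5

ISO: 320 → 400 → 500 → 640 → 800 → 1000 → 1250 — 2 stops higher (brighter).
Shutter speed: 25 → 20 → 15 → 13 → 10 → 8 — 1 2/3 stops faster (darker).
Net change so far: 1/3 stop brighter. Offset with the aperture: f/2.2 → f/2.5.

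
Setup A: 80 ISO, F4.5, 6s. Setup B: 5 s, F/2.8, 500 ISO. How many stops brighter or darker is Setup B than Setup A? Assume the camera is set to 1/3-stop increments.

3 2/3 stops brighter

Aperture: f/4.5 → f/4 → f/3.5 → f/3.2 → f/2.8 — 1 1/3 stops larger aperture (brighter).
Shutter speed: 6 → 5 — 1/3 stop faster (darker).
ISO: 80 → 100 → 125 → 160 → 200 → 250 → 320 → 400 → 500 — 2 2/3 stops higher (brighter).
Net: +1 1/3 −1/3 +2 2/3 = +3 2/3 stops.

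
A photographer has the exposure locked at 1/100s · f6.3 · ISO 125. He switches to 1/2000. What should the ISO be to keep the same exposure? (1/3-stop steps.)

ISO 2500

Shutter speed: 1/100 → 1/125 → 1/160 → 1/200 → 1/250 → 1/320 → 1/400 → 1/500 → 1/640 → 1/800 → 1/1000 → 1/1250 → 1/1600 → 1/2000 — 4 1/3 stops shorter (darker).
Need 4 1/3 stops brighter from the ISO: 125 → 160 → 200 → 250 → 320 → 400 → 500 → 640 → 800 → 1000 → 1250 → 1600 → 2000 → 2500.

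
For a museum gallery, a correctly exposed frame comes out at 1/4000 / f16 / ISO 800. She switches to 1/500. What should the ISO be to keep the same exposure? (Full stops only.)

ISO 100

Shutter speed: 1/4000 → 1/2000 → 1/1000 → 1/500 — 3 stops longer (brighter).
Need 3 stops darker from the ISO: 800 → 400 → 200 → 100.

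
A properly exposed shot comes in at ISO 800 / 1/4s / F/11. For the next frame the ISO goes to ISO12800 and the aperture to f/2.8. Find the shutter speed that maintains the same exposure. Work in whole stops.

ISO: 800 → 1600 → 3200 → 6400 → 12800 — 4 stops higher (brighter).
Aperture: f/11 → f/8 → f/5.6 → f/4 → f/2.8 — 4 stops wider (brighter).
Net change so far: 8 stops brighter. Offset with the shutter speed: 1/4 → 1/8 → 1/15 → 1/30 → 1/60 → 1/125 → 1/250 → 1/500 → 1/1000.

1/1000s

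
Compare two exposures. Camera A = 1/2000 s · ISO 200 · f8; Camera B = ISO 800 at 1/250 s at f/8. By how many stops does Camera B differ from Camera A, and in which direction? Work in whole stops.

5 stops brighter

Aperture: unchanged.
Shutter speed: 1/2000 → 1/1000 → 1/500 → 1/250 — 3 stops longer (brighter).
ISO: 200 → 400 → 800 — 2 stops raised (brighter).
Net: +3 +2 = +5 stops.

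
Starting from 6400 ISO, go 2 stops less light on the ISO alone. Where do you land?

ISO 1600

ISO: 6400 → 3200 → 1600 — 2 stops lower (darker).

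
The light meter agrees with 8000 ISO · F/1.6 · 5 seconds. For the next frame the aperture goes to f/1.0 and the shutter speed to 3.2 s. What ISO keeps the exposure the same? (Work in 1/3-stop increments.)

ISO 5000

Aperture: f/1.6 → f/1.4 → f/1.2 → f/1.1 → f/1.0 — 1 1/3 stops wider (brighter).
Shutter speed: 5 → 4 → 3.2 — 2/3 stop faster (darker).
Net change so far: 2/3 stop brighter. Offset with the ISO: 8000 → 6400 → 5000.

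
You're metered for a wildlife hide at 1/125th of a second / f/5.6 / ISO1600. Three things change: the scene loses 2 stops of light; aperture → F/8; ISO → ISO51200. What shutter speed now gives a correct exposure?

1/500s

Scene light: 2 stops darker.
Aperture: f/5.6 → f/8 — 1 stop smaller aperture (darker).
ISO: 1600 → 3200 → 6400 → 12800 → 25600 → 51200 — 5 stops higher (brighter).
Net so far: 2 stops brighter. Shutter speed: 1/125 → 1/250 → 1/500.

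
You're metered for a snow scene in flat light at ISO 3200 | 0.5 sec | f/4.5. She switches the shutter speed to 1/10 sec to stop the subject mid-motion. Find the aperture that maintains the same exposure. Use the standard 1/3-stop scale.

f/2

Shutter speed: 0.5 → 0.4 → 0.3 → 1/4 → 1/5 → 1/6 → 1/8 → 1/10 — 2 1/3 stops shorter (darker).
Need 2 1/3 stops brighter from the aperture: f/4.5 → f/4 → f/3.5 → f/3.2 → f/2.8 → f/2.5 → f/2.2 → f/2.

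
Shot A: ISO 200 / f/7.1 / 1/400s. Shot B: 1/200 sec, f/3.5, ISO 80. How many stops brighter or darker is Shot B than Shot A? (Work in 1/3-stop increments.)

1 2/3 stops brighter

Aperture: f/7.1 → f/6.3 → f/5.6 → f/5 → f/4.5 → f/4 → f/3.5 — 2 stops larger aperture (brighter).
Shutter speed: 1/400 → 1/320 → 1/250 → 1/200 — 1 stop longer (brighter).
ISO: 200 → 160 → 125 → 100 → 80 — 1 1/3 stops dropped (darker).
Net: +2 +1 −1 1/3 = +1 2/3 stops.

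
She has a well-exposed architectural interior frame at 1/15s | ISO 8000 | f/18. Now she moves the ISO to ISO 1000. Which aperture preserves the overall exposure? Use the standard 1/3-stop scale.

ISO: 8000 → 6400 → 5000 → 4000 → 3200 → 2500 → 2000 → 1600 → 1250 → 1000 — 3 stops dropped (darker).
Need 3 stops brighter from the aperture: f/18 → f/16 → f/14 → f/13 → f/11 → f/10 → f/9 → f/8 → f/7.1 → f/6.3.

f/6.3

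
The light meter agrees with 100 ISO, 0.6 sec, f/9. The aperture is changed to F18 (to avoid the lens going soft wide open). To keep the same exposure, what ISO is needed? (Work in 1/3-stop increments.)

ISO 400

Aperture: f/9 → f/10 → f/11 → f/13 → f/14 → f/16 → f/18 — 2 stops narrower (darker).
Need 2 stops brighter from the ISO: 100 → 125 → 160 → 200 → 250 → 320 → 400.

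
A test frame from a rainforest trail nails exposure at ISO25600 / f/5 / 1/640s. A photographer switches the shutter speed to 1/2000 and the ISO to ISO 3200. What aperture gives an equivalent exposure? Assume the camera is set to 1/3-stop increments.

f/1.0

Shutter speed: 1/640 → 1/800 → 1/1000 → 1/1250 → 1/1600 → 1/2000 — 1 2/3 stops faster (darker).
ISO: 25600 → 20000 → 16000 → 12800 → 10000 → 8000 → 6400 → 5000 → 4000 → 3200 — 3 stops dropped (darker).
Net change so far: 4 2/3 stops darker. Offset with the aperture: f/5 → f/4.5 → f/4 → f/3.5 → f/3.2 → f/2.8 → f/2.5 → f/2.2 → f/2 → f/1.8 → f/1.6 → f/1.4 → f/1.2 → f/1.1 → f/1.0.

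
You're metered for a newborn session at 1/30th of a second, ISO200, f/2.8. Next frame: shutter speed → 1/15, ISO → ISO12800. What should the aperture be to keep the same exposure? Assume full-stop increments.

Shutter speed: 1/30 → 1/15 — 1 stop longer (brighter).
ISO: 200 → 400 → 800 → 1600 → 3200 → 6400 → 12800 — 6 stops higher (brighter).
Net change so far: 7 stops brighter. Offset with the aperture: f/2.8 → f/4 → f/5.6 → f/8 → f/11 → f/16 → f/22 → f/32.

f/32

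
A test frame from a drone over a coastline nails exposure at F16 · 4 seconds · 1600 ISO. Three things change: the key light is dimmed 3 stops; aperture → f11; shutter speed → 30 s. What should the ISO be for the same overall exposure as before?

Scene light: 3 stops darker.
Aperture: f/16 → f/11 — 1 stop larger aperture (brighter).
Shutter speed: 4 → 8 → 15 → 30 — 3 stops longer (brighter).
Net so far: 1 stop brighter. ISO: 1600 → 800.

ISO 800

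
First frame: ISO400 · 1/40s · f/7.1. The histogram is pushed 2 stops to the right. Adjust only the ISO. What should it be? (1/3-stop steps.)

Overexposed by 2 stops → need 2 stops darker.
ISO: 400 → 320 → 250 → 200 → 160 → 125 → 100.

ISO 100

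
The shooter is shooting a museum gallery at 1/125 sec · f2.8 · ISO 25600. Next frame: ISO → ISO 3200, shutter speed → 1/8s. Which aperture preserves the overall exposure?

f/4

ISO: 25600 → 12800 → 6400 → 3200 — 3 stops lower (darker).
Shutter speed: 1/125 → 1/60 → 1/30 → 1/15 → 1/8 — 4 stops longer (brighter).
Net change so far: 1 stop brighter. Offset with the aperture: f/2.8 → f/4.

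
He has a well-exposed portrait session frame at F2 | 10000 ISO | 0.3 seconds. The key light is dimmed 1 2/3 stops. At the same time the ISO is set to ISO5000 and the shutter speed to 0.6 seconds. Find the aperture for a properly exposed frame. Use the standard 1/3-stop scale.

f/1.1

Scene light: 1 2/3 stops darker.
ISO: 10000 → 8000 → 6400 → 5000 — 1 stop dropped (darker).
Shutter speed: 0.3 → 0.4 → 0.5 → 0.6 — 1 stop longer (brighter).
Net so far: 1 2/3 stops darker. Aperture: f/2 → f/1.8 → f/1.6 → f/1.4 → f/1.2 → f/1.1.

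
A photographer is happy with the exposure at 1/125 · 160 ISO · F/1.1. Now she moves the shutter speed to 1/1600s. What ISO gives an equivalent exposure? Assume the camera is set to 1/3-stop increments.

Shutter speed: 1/125 → 1/160 → 1/200 → 1/250 → 1/320 → 1/400 → 1/500 → 1/640 → 1/800 → 1/1000 → 1/1250 → 1/1600 — 3 2/3 stops shorter (darker).
Need 3 2/3 stops brighter from the ISO: 160 → 200 → 250 → 320 → 400 → 500 → 640 → 800 → 1000 → 1250 → 1600 → 2000.

ISO 2000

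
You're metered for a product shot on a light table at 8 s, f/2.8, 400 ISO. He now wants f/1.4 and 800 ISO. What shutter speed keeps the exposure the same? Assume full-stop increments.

1 s

Aperture: f/2.8 → f/2 → f/1.4 — 2 stops larger aperture (brighter).
ISO: 400 → 800 — 1 stop higher (brighter).
Net change so far: 3 stops brighter. Offset with the shutter speed: 8 → 4 → 2 → 1.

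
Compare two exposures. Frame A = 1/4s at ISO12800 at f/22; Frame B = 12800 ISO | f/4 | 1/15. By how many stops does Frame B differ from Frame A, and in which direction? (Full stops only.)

3 stops brighter

Aperture: f/22 → f/16 → f/11 → f/8 → f/5.6 → f/4 — 5 stops larger aperture (brighter).
Shutter speed: 1/4 → 1/8 → 1/15 — 2 stops faster (darker).
ISO: unchanged.
Net: +5 −2 = +3 stops.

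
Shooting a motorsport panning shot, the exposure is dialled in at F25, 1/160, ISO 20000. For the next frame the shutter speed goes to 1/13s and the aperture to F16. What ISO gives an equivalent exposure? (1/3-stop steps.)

Shutter speed: 1/160 → 1/125 → 1/100 → 1/80 → 1/60 → 1/50 → 1/40 → 1/30 → 1/25 → 1/20 → 1/15 → 1/13 — 3 2/3 stops longer (brighter).
Aperture: f/25 → f/22 → f/20 → f/18 → f/16 — 1 1/3 stops larger aperture (brighter).
Net change so far: 5 stops brighter. Offset with the ISO: 20000 → 16000 → 12800 → 10000 → 8000 → 6400 → 5000 → 4000 → 3200 → 2500 → 2000 → 1600 → 1250 → 1000 → 800 → 640.

ISO 640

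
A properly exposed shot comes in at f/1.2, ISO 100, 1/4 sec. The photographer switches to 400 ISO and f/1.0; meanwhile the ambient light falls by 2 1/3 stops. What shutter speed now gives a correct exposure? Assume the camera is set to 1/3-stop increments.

1/5s

Scene light: 2 1/3 stops darker.
ISO: 100 → 125 → 160 → 200 → 250 → 320 → 400 — 2 stops higher (brighter).
Aperture: f/1.2 → f/1.1 → f/1.0 — 2/3 stop wider (brighter).
Net so far: 1/3 stop brighter. Shutter speed: 1/4 → 1/5.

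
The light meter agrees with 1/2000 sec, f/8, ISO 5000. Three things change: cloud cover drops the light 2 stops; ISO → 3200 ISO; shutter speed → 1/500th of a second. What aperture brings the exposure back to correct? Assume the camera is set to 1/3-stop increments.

f/6.3

Scene light: 2 stops darker.
ISO: 5000 → 4000 → 3200 — 2/3 stop lower (darker).
Shutter speed: 1/2000 → 1/1600 → 1/1250 → 1/1000 → 1/800 → 1/640 → 1/500 — 2 stops slower (brighter).
Net so far: 2/3 stop darker. Aperture: f/8 → f/7.1 → f/6.3.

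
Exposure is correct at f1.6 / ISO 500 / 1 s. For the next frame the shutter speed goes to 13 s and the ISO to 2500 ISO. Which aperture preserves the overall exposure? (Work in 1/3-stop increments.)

Shutter speed: 1 → 1.3 → 1.6 → 2 → 2.5 → 3.2 → 4 → 5 → 6 → 8 → 10 → 13 — 3 2/3 stops longer (brighter).
ISO: 500 → 640 → 800 → 1000 → 1250 → 1600 → 2000 → 2500 — 2 1/3 stops raised (brighter).
Net change so far: 6 stops brighter. Offset with the aperture: f/1.6 → f/1.8 → f/2 → f/2.2 → f/2.5 → f/2.8 → f/3.2 → f/3.5 → f/4 → f/4.5 → f/5 → f/5.6 → f/6.3 → f/7.1 → f/8 → f/9 → f/10 → f/11 → f/13.

f/13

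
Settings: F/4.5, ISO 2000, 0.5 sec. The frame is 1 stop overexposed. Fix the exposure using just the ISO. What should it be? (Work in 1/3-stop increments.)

Overexposed by 1 stop → need 1 stop darker.
ISO: 2000 → 1600 → 1250 → 1000.

ISO 1000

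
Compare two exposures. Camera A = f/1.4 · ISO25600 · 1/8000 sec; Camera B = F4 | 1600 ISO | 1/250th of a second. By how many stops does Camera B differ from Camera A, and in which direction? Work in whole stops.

2 stops darker

Aperture: f/1.4 → f/2 → f/2.8 → f/4 — 3 stops narrower (darker).
Shutter speed: 1/8000 → 1/4000 → 1/2000 → 1/1000 → 1/500 → 1/250 — 5 stops slower (brighter).
ISO: 25600 → 12800 → 6400 → 3200 → 1600 — 4 stops lower (darker).
Net: −3 +5 −4 = −2 stops.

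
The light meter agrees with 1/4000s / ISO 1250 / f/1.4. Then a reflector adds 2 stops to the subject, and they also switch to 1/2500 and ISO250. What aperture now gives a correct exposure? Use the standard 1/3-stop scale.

f/1.6

Scene light: 2 stops brighter.
Shutter speed: 1/4000 → 1/3200 → 1/2500 — 2/3 stop slower (brighter).
ISO: 1250 → 1000 → 800 → 640 → 500 → 400 → 320 → 250 — 2 1/3 stops lower (darker).
Net so far: 1/3 stop brighter. Aperture: f/1.4 → f/1.6.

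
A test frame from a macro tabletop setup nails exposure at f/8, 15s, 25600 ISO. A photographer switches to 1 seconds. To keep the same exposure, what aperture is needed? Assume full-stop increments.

Shutter speed: 15 → 8 → 4 → 2 → 1 — 4 stops faster (darker).
Need 4 stops brighter from the aperture: f/8 → f/5.6 → f/4 → f/2.8 → f/2.

f/2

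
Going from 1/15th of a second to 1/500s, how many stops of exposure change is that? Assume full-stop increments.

5 stops

1/15 → 1/30 → 1/60 → 1/125 → 1/250 → 1/500 — count the steps: 5 stops.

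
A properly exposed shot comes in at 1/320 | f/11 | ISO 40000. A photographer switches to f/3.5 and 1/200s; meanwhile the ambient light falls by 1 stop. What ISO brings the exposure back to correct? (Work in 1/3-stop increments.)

Scene light: 1 stop darker.
Aperture: f/11 → f/10 → f/9 → f/8 → f/7.1 → f/6.3 → f/5.6 → f/5 → f/4.5 → f/4 → f/3.5 — 3 1/3 stops larger aperture (brighter).
Shutter speed: 1/320 → 1/250 → 1/200 — 2/3 stop slower (brighter).
Net so far: 3 stops brighter. ISO: 40000 → 32000 → 25600 → 20000 → 16000 → 12800 → 10000 → 8000 → 6400 → 5000.

ISO 5000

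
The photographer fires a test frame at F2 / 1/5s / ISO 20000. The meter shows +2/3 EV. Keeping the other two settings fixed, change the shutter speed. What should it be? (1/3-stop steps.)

Overexposed by 2/3 stop → need 2/3 stop darker.
Shutter speed: 1/5 → 1/6 → 1/8.

1/8s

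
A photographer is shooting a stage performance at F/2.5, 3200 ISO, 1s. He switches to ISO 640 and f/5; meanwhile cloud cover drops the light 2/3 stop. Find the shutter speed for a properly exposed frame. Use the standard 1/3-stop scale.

30 s

Scene light: 2/3 stop darker.
ISO: 3200 → 2500 → 2000 → 1600 → 1250 → 1000 → 800 → 640 — 2 1/3 stops lower (darker).
Aperture: f/2.5 → f/2.8 → f/3.2 → f/3.5 → f/4 → f/4.5 → f/5 — 2 stops smaller aperture (darker).
Net so far: 5 stops darker. Shutter speed: 1 → 1.3 → 1.6 → 2 → 2.5 → 3.2 → 4 → 5 → 6 → 8 → 10 → 13 → 15 → 20 → 25 → 30.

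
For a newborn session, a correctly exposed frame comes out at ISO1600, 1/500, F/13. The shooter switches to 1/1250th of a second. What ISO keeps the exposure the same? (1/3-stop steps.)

Shutter speed: 1/500 → 1/640 → 1/800 → 1/1000 → 1/1250 — 1 1/3 stops faster (darker).
Need 1 1/3 stops brighter from the ISO: 1600 → 2000 → 2500 → 3200 → 4000.

ISO 4000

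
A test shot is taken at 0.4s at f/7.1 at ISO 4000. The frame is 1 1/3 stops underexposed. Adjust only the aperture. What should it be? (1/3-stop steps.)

Underexposed by 1 1/3 stops → need 1 1/3 stops brighter.
Aperture: f/7.1 → f/6.3 → f/5.6 → f/5 → f/4.5.

f/4.5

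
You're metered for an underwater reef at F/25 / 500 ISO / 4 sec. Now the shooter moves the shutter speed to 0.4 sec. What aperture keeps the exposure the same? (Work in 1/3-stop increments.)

f/8

Shutter speed: 4 → 3.2 → 2.5 → 2 → 1.6 → 1.3 → 1 → 0.8 → 0.6 → 0.5 → 0.4 — 3 1/3 stops faster (darker).
Need 3 1/3 stops brighter from the aperture: f/25 → f/22 → f/20 → f/18 → f/16 → f/14 → f/13 → f/11 → f/10 → f/9 → f/8.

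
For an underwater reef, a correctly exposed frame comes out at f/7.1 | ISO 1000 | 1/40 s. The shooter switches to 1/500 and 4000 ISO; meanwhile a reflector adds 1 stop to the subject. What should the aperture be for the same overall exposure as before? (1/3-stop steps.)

Scene light: 1 stop brighter.
Shutter speed: 1/40 → 1/50 → 1/60 → 1/80 → 1/100 → 1/125 → 1/160 → 1/200 → 1/250 → 1/320 → 1/400 → 1/500 — 3 2/3 stops shorter (darker).
ISO: 1000 → 1250 → 1600 → 2000 → 2500 → 3200 → 4000 — 2 stops higher (brighter).
Net so far: 2/3 stop darker. Aperture: f/7.1 → f/6.3 → f/5.6.

f/5.6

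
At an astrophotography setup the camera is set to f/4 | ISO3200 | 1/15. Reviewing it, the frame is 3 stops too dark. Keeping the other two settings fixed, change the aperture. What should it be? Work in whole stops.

f/1.4

Underexposed by 3 stops → need 3 stops brighter.
Aperture: f/4 → f/2.8 → f/2 → f/1.4.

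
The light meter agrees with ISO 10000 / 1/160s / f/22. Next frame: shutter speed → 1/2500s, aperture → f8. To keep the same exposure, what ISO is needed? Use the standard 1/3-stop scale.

Shutter speed: 1/160 → 1/200 → 1/250 → 1/320 → 1/400 → 1/500 → 1/640 → 1/800 → 1/1000 → 1/1250 → 1/1600 → 1/2000 → 1/2500 — 4 stops faster (darker).
Aperture: f/22 → f/20 → f/18 → f/16 → f/14 → f/13 → f/11 → f/10 → f/9 → f/8 — 3 stops larger aperture (brighter).
Net change so far: 1 stop darker. Offset with the ISO: 10000 → 12800 → 16000 → 20000.

ISO 20000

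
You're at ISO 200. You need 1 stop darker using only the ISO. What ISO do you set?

ISO 100

ISO: 200 → 100 — 1 stop dropped (darker).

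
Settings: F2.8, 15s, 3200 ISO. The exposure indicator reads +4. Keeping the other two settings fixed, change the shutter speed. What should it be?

Overexposed by 4 stops → need 4 stops darker.
Shutter speed: 15 → 8 → 4 → 2 → 1.

1 s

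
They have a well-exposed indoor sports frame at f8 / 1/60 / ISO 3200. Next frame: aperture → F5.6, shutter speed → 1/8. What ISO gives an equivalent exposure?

ISO 200

Aperture: f/8 → f/5.6 — 1 stop larger aperture (brighter).
Shutter speed: 1/60 → 1/30 → 1/15 → 1/8 — 3 stops slower (brighter).
Net change so far: 4 stops brighter. Offset with the ISO: 3200 → 1600 → 800 → 400 → 200.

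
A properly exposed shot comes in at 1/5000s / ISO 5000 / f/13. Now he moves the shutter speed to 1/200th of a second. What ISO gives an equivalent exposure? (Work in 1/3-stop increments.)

ISO 200

Shutter speed: 1/5000 → 1/4000 → 1/3200 → 1/2500 → 1/2000 → 1/1600 → 1/1250 → 1/1000 → 1/800 → 1/640 → 1/500 → 1/400 → 1/320 → 1/250 → 1/200 — 4 2/3 stops longer (brighter).
Need 4 2/3 stops darker from the ISO: 5000 → 4000 → 3200 → 2500 → 2000 → 1600 → 1250 → 1000 → 800 → 640 → 500 → 400 → 320 → 250 → 200.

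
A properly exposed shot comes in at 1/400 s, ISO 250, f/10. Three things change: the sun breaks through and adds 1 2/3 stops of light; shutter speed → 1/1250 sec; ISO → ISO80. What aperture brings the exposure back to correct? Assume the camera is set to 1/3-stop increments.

f/5.6

Scene light: 1 2/3 stops brighter.
Shutter speed: 1/400 → 1/500 → 1/640 → 1/800 → 1/1000 → 1/1250 — 1 2/3 stops shorter (darker).
ISO: 250 → 200 → 160 → 125 → 100 → 80 — 1 2/3 stops lower (darker).
Net so far: 1 2/3 stops darker. Aperture: f/10 → f/9 → f/8 → f/7.1 → f/6.3 → f/5.6.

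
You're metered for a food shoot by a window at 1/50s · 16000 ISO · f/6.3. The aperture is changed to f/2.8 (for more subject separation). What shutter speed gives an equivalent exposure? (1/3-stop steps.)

Aperture: f/6.3 → f/5.6 → f/5 → f/4.5 → f/4 → f/3.5 → f/3.2 → f/2.8 — 2 1/3 stops opened up (brighter).
Need 2 1/3 stops darker from the shutter speed: 1/50 → 1/60 → 1/80 → 1/100 → 1/125 → 1/160 → 1/200 → 1/250.

1/250s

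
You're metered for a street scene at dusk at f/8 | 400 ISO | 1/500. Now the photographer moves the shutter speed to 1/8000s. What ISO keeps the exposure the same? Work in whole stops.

ISO 6400

Shutter speed: 1/500 → 1/1000 → 1/2000 → 1/4000 → 1/8000 — 4 stops shorter (darker).
Need 4 stops brighter from the ISO: 400 → 800 → 1600 → 3200 → 6400.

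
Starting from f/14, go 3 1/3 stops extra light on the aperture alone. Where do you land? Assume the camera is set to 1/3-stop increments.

f/4.5

Aperture: f/14 → f/13 → f/11 → f/10 → f/9 → f/8 → f/7.1 → f/6.3 → f/5.6 → f/5 → f/4.5 — 3 1/3 stops wider (brighter).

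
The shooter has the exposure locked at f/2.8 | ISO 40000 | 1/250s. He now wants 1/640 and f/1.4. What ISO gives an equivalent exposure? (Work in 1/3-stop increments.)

Shutter speed: 1/250 → 1/320 → 1/400 → 1/500 → 1/640 — 1 1/3 stops shorter (darker).
Aperture: f/2.8 → f/2.5 → f/2.2 → f/2 → f/1.8 → f/1.6 → f/1.4 — 2 stops larger aperture (brighter).
Net change so far: 2/3 stop brighter. Offset with the ISO: 40000 → 32000 → 25600.

ISO 25600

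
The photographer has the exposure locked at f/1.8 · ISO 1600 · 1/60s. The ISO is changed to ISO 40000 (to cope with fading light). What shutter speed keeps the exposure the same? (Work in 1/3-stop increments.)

1/1600s

ISO: 1600 → 2000 → 2500 → 3200 → 4000 → 5000 → 6400 → 8000 → 10000 → 12800 → 16000 → 20000 → 25600 → 32000 → 40000 — 4 2/3 stops raised (brighter).
Need 4 2/3 stops darker from the shutter speed: 1/60 → 1/80 → 1/100 → 1/125 → 1/160 → 1/200 → 1/250 → 1/320 → 1/400 → 1/500 → 1/640 → 1/800 → 1/1000 → 1/1250 → 1/1600.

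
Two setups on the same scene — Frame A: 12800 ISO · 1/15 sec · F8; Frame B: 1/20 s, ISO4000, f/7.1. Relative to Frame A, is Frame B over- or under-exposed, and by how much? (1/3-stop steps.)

1 2/3 stops darker

Aperture: f/8 → f/7.1 — 1/3 stop larger aperture (brighter).
Shutter speed: 1/15 → 1/20 — 1/3 stop shorter (darker).
ISO: 12800 → 10000 → 8000 → 6400 → 5000 → 4000 — 1 2/3 stops lower (darker).
Net: +1/3 −1/3 −1 2/3 = −1 2/3 stops.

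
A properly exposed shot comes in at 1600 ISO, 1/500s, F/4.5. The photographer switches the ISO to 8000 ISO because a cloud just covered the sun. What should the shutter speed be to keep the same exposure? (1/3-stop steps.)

ISO: 1600 → 2000 → 2500 → 3200 → 4000 → 5000 → 6400 → 8000 — 2 1/3 stops raised (brighter).
Need 2 1/3 stops darker from the shutter speed: 1/500 → 1/640 → 1/800 → 1/1000 → 1/1250 → 1/1600 → 1/2000 → 1/2500.

1/2500s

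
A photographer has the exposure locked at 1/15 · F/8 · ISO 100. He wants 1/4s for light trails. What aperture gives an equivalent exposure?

f/16

Shutter speed: 1/15 → 1/8 → 1/4 — 2 stops slower (brighter).
Need 2 stops darker from the aperture: f/8 → f/11 → f/16.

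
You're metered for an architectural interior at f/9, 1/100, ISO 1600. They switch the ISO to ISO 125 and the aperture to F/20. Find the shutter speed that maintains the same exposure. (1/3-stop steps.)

ISO: 1600 → 1250 → 1000 → 800 → 640 → 500 → 400 → 320 → 250 → 200 → 160 → 125 — 3 2/3 stops dropped (darker).
Aperture: f/9 → f/10 → f/11 → f/13 → f/14 → f/16 → f/18 → f/20 — 2 1/3 stops narrower (darker).
Net change so far: 6 stops darker. Offset with the shutter speed: 1/100 → 1/80 → 1/60 → 1/50 → 1/40 → 1/30 → 1/25 → 1/20 → 1/15 → 1/13 → 1/10 → 1/8 → 1/6 → 1/5 → 1/4 → 0.3 → 0.4 → 0.5 → 0.6.

0.6 s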